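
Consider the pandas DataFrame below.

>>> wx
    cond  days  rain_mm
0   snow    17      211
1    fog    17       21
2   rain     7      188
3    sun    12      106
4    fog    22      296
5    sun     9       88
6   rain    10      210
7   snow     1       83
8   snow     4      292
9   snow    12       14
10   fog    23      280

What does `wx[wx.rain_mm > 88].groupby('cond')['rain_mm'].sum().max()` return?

576

filter rows where rain_mm > 88:
    cond  days  rain_mm
0   snow    17      211
2   rain     7      188
3    sun    12      106
4    fog    22      296
6   rain    10      210
8   snow     4      292
10   fog    23      280
group by cond, sum of rain_mm:
cond
fog     576
rain    398
snow    503
sun     106
Name: rain_mm, dtype: int64
So max() = 576.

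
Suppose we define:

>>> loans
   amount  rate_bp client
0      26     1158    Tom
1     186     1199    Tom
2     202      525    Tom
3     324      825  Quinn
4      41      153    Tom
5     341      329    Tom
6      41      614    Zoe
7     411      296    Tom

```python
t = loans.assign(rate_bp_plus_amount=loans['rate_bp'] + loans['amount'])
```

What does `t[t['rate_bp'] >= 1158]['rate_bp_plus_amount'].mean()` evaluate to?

1284.5

add column rate_bp_plus_amount = loans['rate_bp'] + loans['amount']:
   amount  rate_bp client  rate_bp_plus_amount
0      26     1158    Tom                 1184
1     186     1199    Tom                 1385
2     202      525    Tom                  727
3     324      825  Quinn                 1149
4      41      153    Tom                  194
5     341      329    Tom                  670
6      41      614    Zoe                  655
7     411      296    Tom                  707
filter rows where rate_bp >= 1158:
   amount  rate_bp client  rate_bp_plus_amount
0      26     1158    Tom                 1184
1     186     1199    Tom                 1385
So mean() = 1284.5.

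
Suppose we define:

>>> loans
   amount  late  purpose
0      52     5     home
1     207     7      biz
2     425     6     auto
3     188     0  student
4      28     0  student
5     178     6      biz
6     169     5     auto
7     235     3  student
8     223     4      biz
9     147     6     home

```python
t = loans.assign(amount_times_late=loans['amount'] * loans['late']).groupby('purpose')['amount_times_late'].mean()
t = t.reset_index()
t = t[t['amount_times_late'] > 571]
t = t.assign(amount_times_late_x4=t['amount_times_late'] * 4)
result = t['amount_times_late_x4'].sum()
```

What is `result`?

11335.3333333

add column amount_times_late = loans['amount'] * loans['late']:
   amount  late  purpose  amount_times_late
0      52     5     home                260
1     207     7      biz               1449
2     425     6     auto               2550
3     188     0  student                  0
4      28     0  student                  0
5     178     6      biz               1068
6     169     5     auto                845
7     235     3  student                705
8     223     4      biz                892
9     147     6     home                882
group by purpose, mean of amount_times_late:
purpose
auto       1697.500000
biz        1136.333333
home        571.000000
student     235.000000
Name: amount_times_late, dtype: float64
reset_index():
   purpose  amount_times_late
0     auto        1697.500000
1      biz        1136.333333
2     home         571.000000
3  student         235.000000
filter rows where amount_times_late > 571:
  purpose  amount_times_late
0    auto        1697.500000
1     biz        1136.333333
add column amount_times_late_x4 = t['amount_times_late'] * 4:
  purpose  amount_times_late  amount_times_late_x4
0    auto        1697.500000           6790.000000
1     biz        1136.333333           4545.333333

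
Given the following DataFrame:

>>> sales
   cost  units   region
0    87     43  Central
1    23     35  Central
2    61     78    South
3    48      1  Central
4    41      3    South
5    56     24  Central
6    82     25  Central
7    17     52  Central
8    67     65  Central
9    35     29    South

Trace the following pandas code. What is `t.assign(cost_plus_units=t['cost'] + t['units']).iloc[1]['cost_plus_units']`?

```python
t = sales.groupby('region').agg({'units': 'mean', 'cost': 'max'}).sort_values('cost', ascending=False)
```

group by region: mean(units), max(cost):
             units  cost
region                  
Central  35.000000    87
South    36.666667    61
sort by cost descending:
             units  cost
region                  
Central  35.000000    87
South    36.666667    61
add column cost_plus_units = t['cost'] + t['units']:
             units  cost  cost_plus_units
region                                   
Central  35.000000    87       122.000000
South    36.666667    61        97.666667
Reading off the value at position 1, column 'cost_plus_units', we get 97.6666666667.

97.6666666667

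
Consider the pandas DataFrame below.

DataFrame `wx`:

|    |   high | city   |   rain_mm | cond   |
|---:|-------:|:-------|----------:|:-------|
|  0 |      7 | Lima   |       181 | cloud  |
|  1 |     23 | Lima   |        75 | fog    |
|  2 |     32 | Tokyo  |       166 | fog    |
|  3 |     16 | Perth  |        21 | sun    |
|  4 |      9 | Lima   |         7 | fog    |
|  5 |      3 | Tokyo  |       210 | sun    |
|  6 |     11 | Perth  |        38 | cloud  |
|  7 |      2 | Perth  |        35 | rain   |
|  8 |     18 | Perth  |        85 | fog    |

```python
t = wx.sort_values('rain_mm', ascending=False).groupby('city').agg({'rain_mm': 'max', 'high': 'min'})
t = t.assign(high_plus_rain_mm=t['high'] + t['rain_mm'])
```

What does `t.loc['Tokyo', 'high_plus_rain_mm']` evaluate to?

213

sort by rain_mm descending:
   high   city  rain_mm   cond
5     3  Tokyo      210    sun
0     7   Lima      181  cloud
2    32  Tokyo      166    fog
8    18  Perth       85    fog
1    23   Lima       75    fog
6    11  Perth       38  cloud
7     2  Perth       35   rain
3    16  Perth       21    sun
4     9   Lima        7    fog
group by city: max(rain_mm), min(high):
       rain_mm  high
city                
Lima       181     7
Perth       85     2
Tokyo      210     3
add column high_plus_rain_mm = t['high'] + t['rain_mm']:
       rain_mm  high  high_plus_rain_mm
city                                   
Lima       181     7                188
Perth       85     2                 87
Tokyo      210     3                213
Reading off the value at row 'Tokyo', column 'high_plus_rain_mm', we get 213.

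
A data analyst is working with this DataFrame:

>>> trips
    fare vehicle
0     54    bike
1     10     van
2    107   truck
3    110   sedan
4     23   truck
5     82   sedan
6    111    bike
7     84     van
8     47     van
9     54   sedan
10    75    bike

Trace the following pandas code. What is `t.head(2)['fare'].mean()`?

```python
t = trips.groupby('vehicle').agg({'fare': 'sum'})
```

243.0

group by vehicle, sum of fare:
         fare
vehicle      
bike      240
sedan     246
truck     130
van       141
take first 2 rows:
         fare
vehicle      
bike      240
sedan     246
Reading off the mean of column 'fare', we get 243.0.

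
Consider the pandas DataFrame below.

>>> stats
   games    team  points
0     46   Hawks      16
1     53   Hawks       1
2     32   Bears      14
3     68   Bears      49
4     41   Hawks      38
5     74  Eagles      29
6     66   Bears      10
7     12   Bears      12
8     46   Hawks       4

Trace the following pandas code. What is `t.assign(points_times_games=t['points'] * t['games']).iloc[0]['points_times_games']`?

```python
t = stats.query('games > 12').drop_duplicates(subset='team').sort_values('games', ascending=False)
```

filter rows where games > 12:
   games    team  points
0     46   Hawks      16
1     53   Hawks       1
2     32   Bears      14
3     68   Bears      49
4     41   Hawks      38
5     74  Eagles      29
6     66   Bears      10
8     46   Hawks       4
drop duplicate team (keep=first):
   games    team  points
0     46   Hawks      16
2     32   Bears      14
5     74  Eagles      29
sort by games descending:
   games    team  points
5     74  Eagles      29
0     46   Hawks      16
2     32   Bears      14
add column points_times_games = t['points'] * t['games']:
   games    team  points  points_times_games
5     74  Eagles      29                2146
0     46   Hawks      16                 736
2     32   Bears      14                 448

2146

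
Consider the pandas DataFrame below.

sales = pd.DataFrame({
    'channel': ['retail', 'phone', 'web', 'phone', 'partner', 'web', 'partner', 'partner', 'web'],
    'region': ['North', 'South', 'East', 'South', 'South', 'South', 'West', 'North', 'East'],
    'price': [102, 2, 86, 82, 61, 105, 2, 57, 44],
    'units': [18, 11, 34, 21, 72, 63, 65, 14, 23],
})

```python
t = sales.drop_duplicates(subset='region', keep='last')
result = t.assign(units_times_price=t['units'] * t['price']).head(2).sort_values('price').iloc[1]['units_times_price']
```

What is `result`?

6615

drop duplicate region (keep=last):
   channel region  price  units
5      web  South    105     63
6  partner   West      2     65
7  partner  North     57     14
8      web   East     44     23
add column units_times_price = t['units'] * t['price']:
   channel region  price  units  units_times_price
5      web  South    105     63               6615
6  partner   West      2     65                130
7  partner  North     57     14                798
8      web   East     44     23               1012
take first 2 rows:
   channel region  price  units  units_times_price
5      web  South    105     63               6615
6  partner   West      2     65                130
sort by price:
   channel region  price  units  units_times_price
6  partner   West      2     65                130
5      web  South    105     63               6615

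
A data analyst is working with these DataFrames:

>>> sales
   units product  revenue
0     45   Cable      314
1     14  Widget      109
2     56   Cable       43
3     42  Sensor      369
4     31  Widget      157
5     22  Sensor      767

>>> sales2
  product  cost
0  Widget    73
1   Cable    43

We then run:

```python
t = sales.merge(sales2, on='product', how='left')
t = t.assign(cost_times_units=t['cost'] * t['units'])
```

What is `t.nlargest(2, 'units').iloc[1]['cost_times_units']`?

merge on 'product' (how='left') → 6 rows:
   units product  revenue  cost
0     45   Cable      314  43.0
1     14  Widget      109  73.0
2     56   Cable       43  43.0
3     42  Sensor      369   NaN
4     31  Widget      157  73.0
5     22  Sensor      767   NaN
add column cost_times_units = t['cost'] * t['units']:
   units product  revenue  cost  cost_times_units
0     45   Cable      314  43.0            1935.0
1     14  Widget      109  73.0            1022.0
2     56   Cable       43  43.0            2408.0
3     42  Sensor      369   NaN               NaN
4     31  Widget      157  73.0            2263.0
5     22  Sensor      767   NaN               NaN
take 2 rows with largest units:
   units product  revenue  cost  cost_times_units
2     56   Cable       43  43.0            2408.0
0     45   Cable      314  43.0            1935.0

1935.0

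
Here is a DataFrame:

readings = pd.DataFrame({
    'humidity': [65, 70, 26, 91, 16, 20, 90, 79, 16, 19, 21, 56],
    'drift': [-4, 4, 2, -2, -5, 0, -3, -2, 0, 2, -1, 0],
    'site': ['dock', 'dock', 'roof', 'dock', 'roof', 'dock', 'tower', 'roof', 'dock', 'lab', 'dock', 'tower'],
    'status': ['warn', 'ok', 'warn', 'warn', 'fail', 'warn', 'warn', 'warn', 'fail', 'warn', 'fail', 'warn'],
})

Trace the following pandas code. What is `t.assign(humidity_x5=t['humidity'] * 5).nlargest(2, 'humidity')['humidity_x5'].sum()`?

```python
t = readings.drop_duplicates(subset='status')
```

drop duplicate status (keep=first):
   humidity  drift  site status
0        65     -4  dock   warn
1        70      4  dock     ok
4        16     -5  roof   fail
add column humidity_x5 = t['humidity'] * 5:
   humidity  drift  site status  humidity_x5
0        65     -4  dock   warn          325
1        70      4  dock     ok          350
4        16     -5  roof   fail           80
take 2 rows with largest humidity:
   humidity  drift  site status  humidity_x5
1        70      4  dock     ok          350
0        65     -4  dock   warn          325
Hence 675.

675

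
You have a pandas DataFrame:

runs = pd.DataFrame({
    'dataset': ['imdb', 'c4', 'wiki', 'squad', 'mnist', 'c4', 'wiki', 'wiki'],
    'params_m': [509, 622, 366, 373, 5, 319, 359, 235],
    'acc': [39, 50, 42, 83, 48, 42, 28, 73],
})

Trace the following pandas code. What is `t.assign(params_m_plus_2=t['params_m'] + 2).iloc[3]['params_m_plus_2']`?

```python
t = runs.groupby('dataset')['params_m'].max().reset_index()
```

375

group by dataset, max of params_m:
dataset
c4       622
imdb     509
mnist      5
squad    373
wiki     366
Name: params_m, dtype: int64
reset_index():
  dataset  params_m
0      c4       622
1    imdb       509
2   mnist         5
3   squad       373
4    wiki       366
add column params_m_plus_2 = t['params_m'] + 2:
  dataset  params_m  params_m_plus_2
0      c4       622              624
1    imdb       509              511
2   mnist         5                7
3   squad       373              375
4    wiki       366              368
Finally, value at position 3, column 'params_m_plus_2' = 375.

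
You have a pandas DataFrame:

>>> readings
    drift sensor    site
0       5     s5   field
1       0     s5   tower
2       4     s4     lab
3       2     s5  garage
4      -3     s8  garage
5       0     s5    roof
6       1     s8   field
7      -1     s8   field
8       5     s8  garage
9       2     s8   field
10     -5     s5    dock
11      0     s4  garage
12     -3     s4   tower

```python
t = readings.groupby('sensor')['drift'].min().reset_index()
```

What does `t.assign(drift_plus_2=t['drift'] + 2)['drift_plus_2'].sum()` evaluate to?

-5

group by sensor, min of drift:
sensor
s4   -3
s5   -5
s8   -3
Name: drift, dtype: int64
reset_index():
  sensor  drift
0     s4     -3
1     s5     -5
2     s8     -3
add column drift_plus_2 = t['drift'] + 2:
  sensor  drift  drift_plus_2
0     s4     -3            -1
1     s5     -5            -3
2     s8     -3            -1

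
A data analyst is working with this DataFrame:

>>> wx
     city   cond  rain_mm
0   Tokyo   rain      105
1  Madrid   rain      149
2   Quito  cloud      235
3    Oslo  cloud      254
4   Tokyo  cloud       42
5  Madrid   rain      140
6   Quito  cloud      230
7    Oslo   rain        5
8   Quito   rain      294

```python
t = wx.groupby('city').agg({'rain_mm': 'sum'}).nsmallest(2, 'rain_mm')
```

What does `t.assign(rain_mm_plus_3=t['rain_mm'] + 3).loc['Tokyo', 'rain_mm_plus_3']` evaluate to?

150

group by city, sum of rain_mm:
        rain_mm
city           
Madrid      289
Oslo        259
Quito       759
Tokyo       147
take 2 rows with smallest rain_mm:
       rain_mm
city          
Tokyo      147
Oslo       259
add column rain_mm_plus_3 = t['rain_mm'] + 3:
       rain_mm  rain_mm_plus_3
city                          
Tokyo      147             150
Oslo       259             262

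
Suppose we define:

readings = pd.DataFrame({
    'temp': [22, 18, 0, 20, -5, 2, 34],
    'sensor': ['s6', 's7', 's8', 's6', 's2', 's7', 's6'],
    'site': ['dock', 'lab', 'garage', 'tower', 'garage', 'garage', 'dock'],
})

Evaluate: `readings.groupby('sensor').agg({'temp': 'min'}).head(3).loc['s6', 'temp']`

20

group by sensor, min of temp:
        temp
sensor      
s2        -5
s6        20
s7         2
s8         0
take first 3 rows:
        temp
sensor      
s2        -5
s6        20
s7         2
Hence 20.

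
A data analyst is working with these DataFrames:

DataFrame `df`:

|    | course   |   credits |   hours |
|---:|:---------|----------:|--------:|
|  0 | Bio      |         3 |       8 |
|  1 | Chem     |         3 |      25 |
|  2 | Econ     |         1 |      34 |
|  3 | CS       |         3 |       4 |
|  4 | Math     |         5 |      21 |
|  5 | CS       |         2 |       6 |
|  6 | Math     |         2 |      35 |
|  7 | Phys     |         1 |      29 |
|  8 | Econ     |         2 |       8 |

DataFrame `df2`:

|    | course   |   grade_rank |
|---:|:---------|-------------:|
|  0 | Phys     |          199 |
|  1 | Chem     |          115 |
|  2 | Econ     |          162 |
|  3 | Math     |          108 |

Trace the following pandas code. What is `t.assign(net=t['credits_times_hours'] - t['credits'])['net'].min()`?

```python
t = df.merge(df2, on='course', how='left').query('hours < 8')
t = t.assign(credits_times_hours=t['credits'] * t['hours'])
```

9

merge on 'course' (how='left') → 9 rows:
  course  credits  hours  grade_rank
0    Bio        3      8         NaN
1   Chem        3     25       115.0
2   Econ        1     34       162.0
3     CS        3      4         NaN
4   Math        5     21       108.0
5     CS        2      6         NaN
6   Math        2     35       108.0
7   Phys        1     29       199.0
8   Econ        2      8       162.0
filter rows where hours < 8:
  course  credits  hours  grade_rank
3     CS        3      4         NaN
5     CS        2      6         NaN
add column credits_times_hours = t['credits'] * t['hours']:
  course  credits  hours  grade_rank  credits_times_hours
3     CS        3      4         NaN                   12
5     CS        2      6         NaN                   12
add column net = t['credits_times_hours'] - t['credits']:
  course  credits  hours  grade_rank  credits_times_hours  net
3     CS        3      4         NaN                   12    9
5     CS        2      6         NaN                   12   10
Taking the min of column 'net' gives 9.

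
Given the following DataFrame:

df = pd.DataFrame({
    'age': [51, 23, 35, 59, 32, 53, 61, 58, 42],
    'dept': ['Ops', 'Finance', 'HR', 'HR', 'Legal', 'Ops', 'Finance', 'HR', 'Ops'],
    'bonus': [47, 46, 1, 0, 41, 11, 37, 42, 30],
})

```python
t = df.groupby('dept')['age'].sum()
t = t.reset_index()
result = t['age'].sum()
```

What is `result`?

group by dept, sum of age:
dept
Finance     84
HR         152
Legal       32
Ops        146
Name: age, dtype: int64
reset_index():
      dept  age
0  Finance   84
1       HR  152
2    Legal   32
3      Ops  146
sum of column 'age' → 414

414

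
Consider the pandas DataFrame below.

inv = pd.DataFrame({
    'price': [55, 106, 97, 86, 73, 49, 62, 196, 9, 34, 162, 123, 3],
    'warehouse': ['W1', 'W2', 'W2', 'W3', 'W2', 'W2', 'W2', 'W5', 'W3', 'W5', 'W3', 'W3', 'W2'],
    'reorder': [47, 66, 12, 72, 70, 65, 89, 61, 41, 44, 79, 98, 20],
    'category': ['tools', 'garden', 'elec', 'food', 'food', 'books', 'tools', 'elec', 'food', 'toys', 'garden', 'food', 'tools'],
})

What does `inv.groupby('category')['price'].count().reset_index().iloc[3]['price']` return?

2

group by category, count of price:
category
books     1
elec      2
food      4
garden    2
tools     3
toys      1
Name: price, dtype: int64
reset_index():
  category  price
0    books      1
1     elec      2
2     food      4
3   garden      2
4    tools      3
5     toys      1
The value at position 3, column 'price' is 2.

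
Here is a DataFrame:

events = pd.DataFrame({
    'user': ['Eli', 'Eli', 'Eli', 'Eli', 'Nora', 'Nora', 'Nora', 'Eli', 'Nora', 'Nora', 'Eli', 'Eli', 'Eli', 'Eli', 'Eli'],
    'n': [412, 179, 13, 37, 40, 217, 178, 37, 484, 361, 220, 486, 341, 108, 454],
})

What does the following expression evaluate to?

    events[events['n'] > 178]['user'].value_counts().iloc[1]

filter rows where n > 178:
    user    n
0    Eli  412
1    Eli  179
5   Nora  217
8   Nora  484
9   Nora  361
10   Eli  220
11   Eli  486
12   Eli  341
14   Eli  454
value_counts of user:
user
Eli     6
Nora    3
Name: count, dtype: int64
value at position 1 → 3

3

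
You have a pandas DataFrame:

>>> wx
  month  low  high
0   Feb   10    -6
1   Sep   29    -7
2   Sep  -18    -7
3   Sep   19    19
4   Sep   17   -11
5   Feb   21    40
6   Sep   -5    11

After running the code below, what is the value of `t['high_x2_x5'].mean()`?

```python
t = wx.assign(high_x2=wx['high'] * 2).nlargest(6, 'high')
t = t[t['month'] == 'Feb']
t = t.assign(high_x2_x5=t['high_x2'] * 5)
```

add column high_x2 = wx['high'] * 2:
  month  low  high  high_x2
0   Feb   10    -6      -12
1   Sep   29    -7      -14
2   Sep  -18    -7      -14
3   Sep   19    19       38
4   Sep   17   -11      -22
5   Feb   21    40       80
6   Sep   -5    11       22
take 6 rows with largest high:
  month  low  high  high_x2
5   Feb   21    40       80
3   Sep   19    19       38
6   Sep   -5    11       22
0   Feb   10    -6      -12
1   Sep   29    -7      -14
2   Sep  -18    -7      -14
filter rows where month == 'Feb':
  month  low  high  high_x2
5   Feb   21    40       80
0   Feb   10    -6      -12
add column high_x2_x5 = t['high_x2'] * 5:
  month  low  high  high_x2  high_x2_x5
5   Feb   21    40       80         400
0   Feb   10    -6      -12         -60
Hence 170.0.

170.0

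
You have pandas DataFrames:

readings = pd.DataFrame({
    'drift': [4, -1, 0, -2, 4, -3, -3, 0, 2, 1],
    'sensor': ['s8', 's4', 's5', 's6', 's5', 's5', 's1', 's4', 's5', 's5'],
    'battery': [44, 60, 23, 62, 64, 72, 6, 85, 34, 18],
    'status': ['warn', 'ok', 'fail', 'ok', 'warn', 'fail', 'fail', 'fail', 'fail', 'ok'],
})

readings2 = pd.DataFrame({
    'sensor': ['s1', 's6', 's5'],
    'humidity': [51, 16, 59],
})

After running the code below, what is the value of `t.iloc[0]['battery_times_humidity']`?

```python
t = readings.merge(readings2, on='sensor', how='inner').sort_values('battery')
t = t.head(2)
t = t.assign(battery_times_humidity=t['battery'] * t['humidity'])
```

306

merge on 'sensor' (how='inner') → 7 rows:
   drift sensor  battery status  humidity
0      0     s5       23   fail        59
1     -2     s6       62     ok        16
2      4     s5       64   warn        59
3     -3     s5       72   fail        59
4     -3     s1        6   fail        51
5      2     s5       34   fail        59
6      1     s5       18     ok        59
sort by battery:
   drift sensor  battery status  humidity
4     -3     s1        6   fail        51
6      1     s5       18     ok        59
0      0     s5       23   fail        59
5      2     s5       34   fail        59
1     -2     s6       62     ok        16
2      4     s5       64   warn        59
3     -3     s5       72   fail        59
take first 2 rows:
   drift sensor  battery status  humidity
4     -3     s1        6   fail        51
6      1     s5       18     ok        59
add column battery_times_humidity = t['battery'] * t['humidity']:
   drift sensor  battery status  humidity  battery_times_humidity
4     -3     s1        6   fail        51                     306
6      1     s5       18     ok        59                    1062
Hence 306.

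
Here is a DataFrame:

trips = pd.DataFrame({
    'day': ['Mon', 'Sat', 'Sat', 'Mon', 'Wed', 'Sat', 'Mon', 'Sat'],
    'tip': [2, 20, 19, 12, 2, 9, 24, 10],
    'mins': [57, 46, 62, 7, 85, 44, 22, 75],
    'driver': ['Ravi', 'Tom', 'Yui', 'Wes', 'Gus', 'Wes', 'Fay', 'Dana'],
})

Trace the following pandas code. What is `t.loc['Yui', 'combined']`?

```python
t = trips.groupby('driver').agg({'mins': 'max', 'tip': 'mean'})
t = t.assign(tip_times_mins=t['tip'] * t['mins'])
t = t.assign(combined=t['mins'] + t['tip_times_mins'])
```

group by driver: max(mins), mean(tip):
        mins   tip
driver            
Dana      75  10.0
Fay       22  24.0
Gus       85   2.0
Ravi      57   2.0
Tom       46  20.0
Wes       44  10.5
Yui       62  19.0
add column tip_times_mins = t['tip'] * t['mins']:
        mins   tip  tip_times_mins
driver                            
Dana      75  10.0           750.0
Fay       22  24.0           528.0
Gus       85   2.0           170.0
Ravi      57   2.0           114.0
Tom       46  20.0           920.0
Wes       44  10.5           462.0
Yui       62  19.0          1178.0
add column combined = t['mins'] + t['tip_times_mins']:
        mins   tip  tip_times_mins  combined
driver                                      
Dana      75  10.0           750.0     825.0
Fay       22  24.0           528.0     550.0
Gus       85   2.0           170.0     255.0
Ravi      57   2.0           114.0     171.0
Tom       46  20.0           920.0     966.0
Wes       44  10.5           462.0     506.0
Yui       62  19.0          1178.0    1240.0
The value at row 'Yui', column 'combined' is 1240.0.

1240.0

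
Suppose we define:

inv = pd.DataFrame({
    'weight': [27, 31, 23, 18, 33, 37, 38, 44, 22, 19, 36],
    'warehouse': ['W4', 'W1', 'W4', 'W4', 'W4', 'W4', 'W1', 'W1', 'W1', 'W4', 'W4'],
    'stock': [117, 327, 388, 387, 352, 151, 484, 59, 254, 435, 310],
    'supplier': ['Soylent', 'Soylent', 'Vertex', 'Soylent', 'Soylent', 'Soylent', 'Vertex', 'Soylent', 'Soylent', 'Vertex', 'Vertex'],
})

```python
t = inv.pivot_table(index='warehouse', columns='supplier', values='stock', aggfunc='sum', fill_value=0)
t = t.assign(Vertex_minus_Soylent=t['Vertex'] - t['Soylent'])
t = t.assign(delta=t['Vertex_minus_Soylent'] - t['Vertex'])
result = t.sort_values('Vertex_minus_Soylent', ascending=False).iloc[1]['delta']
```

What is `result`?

-640

pivot: rows=warehouse, cols=supplier, sum(stock):
supplier   Soylent  Vertex
warehouse                 
W1             640     484
W4            1007    1133
add column Vertex_minus_Soylent = t['Vertex'] - t['Soylent']:
supplier   Soylent  Vertex  Vertex_minus_Soylent
warehouse                                       
W1             640     484                  -156
W4            1007    1133                   126
add column delta = t['Vertex_minus_Soylent'] - t['Vertex']:
supplier   Soylent  Vertex  Vertex_minus_Soylent  delta
warehouse                                              
W1             640     484                  -156   -640
W4            1007    1133                   126  -1007
sort by Vertex_minus_Soylent descending:
supplier   Soylent  Vertex  Vertex_minus_Soylent  delta
warehouse                                              
W4            1007    1133                   126  -1007
W1             640     484                  -156   -640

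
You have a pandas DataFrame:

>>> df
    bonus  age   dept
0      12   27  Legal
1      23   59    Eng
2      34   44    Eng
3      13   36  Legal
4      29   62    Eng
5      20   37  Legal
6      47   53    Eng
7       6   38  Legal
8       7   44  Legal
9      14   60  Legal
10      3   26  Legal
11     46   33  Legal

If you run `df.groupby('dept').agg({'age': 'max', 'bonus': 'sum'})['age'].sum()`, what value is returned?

group by dept: max(age), sum(bonus):
       age  bonus
dept             
Eng     62    133
Legal   60    121

122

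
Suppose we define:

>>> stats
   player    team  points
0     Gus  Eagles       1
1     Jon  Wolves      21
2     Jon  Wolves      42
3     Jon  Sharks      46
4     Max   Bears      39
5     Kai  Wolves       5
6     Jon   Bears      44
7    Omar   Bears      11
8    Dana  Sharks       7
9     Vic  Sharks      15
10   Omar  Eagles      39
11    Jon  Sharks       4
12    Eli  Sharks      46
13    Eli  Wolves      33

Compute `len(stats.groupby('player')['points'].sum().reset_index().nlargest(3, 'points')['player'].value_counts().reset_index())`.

3

group by player, sum of points:
player
Dana      7
Eli      79
Gus       1
Jon     157
Kai       5
Max      39
Omar     50
Vic      15
Name: points, dtype: int64
reset_index():
  player  points
0   Dana       7
1    Eli      79
2    Gus       1
3    Jon     157
4    Kai       5
5    Max      39
6   Omar      50
7    Vic      15
take 3 rows with largest points:
  player  points
3    Jon     157
1    Eli      79
6   Omar      50
value_counts of player:
player
Jon     1
Eli     1
Omar    1
Name: count, dtype: int64
reset_index():
  player  count
0    Jon      1
1    Eli      1
2   Omar      1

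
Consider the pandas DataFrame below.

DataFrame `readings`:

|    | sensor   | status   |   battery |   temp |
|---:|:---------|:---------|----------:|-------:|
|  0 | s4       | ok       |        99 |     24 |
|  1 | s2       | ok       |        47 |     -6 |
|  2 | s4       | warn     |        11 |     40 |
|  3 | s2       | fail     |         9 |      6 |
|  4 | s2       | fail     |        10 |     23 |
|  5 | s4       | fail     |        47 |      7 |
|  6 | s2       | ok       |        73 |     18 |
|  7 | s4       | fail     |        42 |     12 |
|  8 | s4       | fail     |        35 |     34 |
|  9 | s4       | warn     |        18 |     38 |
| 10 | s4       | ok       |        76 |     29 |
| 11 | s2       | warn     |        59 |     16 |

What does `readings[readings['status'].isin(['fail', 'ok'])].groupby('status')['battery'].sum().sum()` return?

filter rows where status in ['fail', 'ok']:
   sensor status  battery  temp
0      s4     ok       99    24
1      s2     ok       47    -6
3      s2   fail        9     6
4      s2   fail       10    23
5      s4   fail       47     7
6      s2     ok       73    18
7      s4   fail       42    12
8      s4   fail       35    34
10     s4     ok       76    29
group by status, sum of battery:
status
fail    143
ok      295
Name: battery, dtype: int64

438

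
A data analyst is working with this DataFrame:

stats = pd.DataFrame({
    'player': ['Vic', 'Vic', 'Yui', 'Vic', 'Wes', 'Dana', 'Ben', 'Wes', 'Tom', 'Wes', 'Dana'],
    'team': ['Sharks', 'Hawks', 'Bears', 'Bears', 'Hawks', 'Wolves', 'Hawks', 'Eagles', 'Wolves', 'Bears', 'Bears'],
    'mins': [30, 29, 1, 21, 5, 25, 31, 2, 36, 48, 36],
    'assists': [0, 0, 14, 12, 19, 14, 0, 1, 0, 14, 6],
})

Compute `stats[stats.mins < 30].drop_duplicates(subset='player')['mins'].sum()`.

filter rows where mins < 30:
  player    team  mins  assists
1    Vic   Hawks    29        0
2    Yui   Bears     1       14
3    Vic   Bears    21       12
4    Wes   Hawks     5       19
5   Dana  Wolves    25       14
7    Wes  Eagles     2        1
drop duplicate player (keep=first):
  player    team  mins  assists
1    Vic   Hawks    29        0
2    Yui   Bears     1       14
4    Wes   Hawks     5       19
5   Dana  Wolves    25       14
Hence 60.

60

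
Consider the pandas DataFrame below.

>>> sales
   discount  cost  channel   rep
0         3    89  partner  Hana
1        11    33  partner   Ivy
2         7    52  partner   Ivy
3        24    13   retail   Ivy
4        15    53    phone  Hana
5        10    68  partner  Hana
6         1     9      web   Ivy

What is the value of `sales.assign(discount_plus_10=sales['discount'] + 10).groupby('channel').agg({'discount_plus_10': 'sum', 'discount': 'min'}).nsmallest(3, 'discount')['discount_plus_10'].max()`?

add column discount_plus_10 = sales['discount'] + 10:
   discount  cost  channel   rep  discount_plus_10
0         3    89  partner  Hana                13
1        11    33  partner   Ivy                21
2         7    52  partner   Ivy                17
3        24    13   retail   Ivy                34
4        15    53    phone  Hana                25
5        10    68  partner  Hana                20
6         1     9      web   Ivy                11
group by channel: sum(discount_plus_10), min(discount):
         discount_plus_10  discount
channel                            
partner                71         3
phone                  25        15
retail                 34        24
web                    11         1
take 3 rows with smallest discount:
         discount_plus_10  discount
channel                            
web                    11         1
partner                71         3
phone                  25        15
Finally, max of column 'discount_plus_10' = 71.

71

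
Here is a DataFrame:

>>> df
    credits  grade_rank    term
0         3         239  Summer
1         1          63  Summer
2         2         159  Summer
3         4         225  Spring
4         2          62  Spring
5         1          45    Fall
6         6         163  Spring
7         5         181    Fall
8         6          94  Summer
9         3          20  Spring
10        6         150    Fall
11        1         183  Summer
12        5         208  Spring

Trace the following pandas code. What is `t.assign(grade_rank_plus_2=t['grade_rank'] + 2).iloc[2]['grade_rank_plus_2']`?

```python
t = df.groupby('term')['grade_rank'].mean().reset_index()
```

group by term, mean of grade_rank:
term
Fall      125.333333
Spring    135.600000
Summer    147.600000
Name: grade_rank, dtype: float64
reset_index():
     term  grade_rank
0    Fall  125.333333
1  Spring  135.600000
2  Summer  147.600000
add column grade_rank_plus_2 = t['grade_rank'] + 2:
     term  grade_rank  grade_rank_plus_2
0    Fall  125.333333         127.333333
1  Spring  135.600000         137.600000
2  Summer  147.600000         149.600000
Finally, value at position 2, column 'grade_rank_plus_2' = 149.6.

149.6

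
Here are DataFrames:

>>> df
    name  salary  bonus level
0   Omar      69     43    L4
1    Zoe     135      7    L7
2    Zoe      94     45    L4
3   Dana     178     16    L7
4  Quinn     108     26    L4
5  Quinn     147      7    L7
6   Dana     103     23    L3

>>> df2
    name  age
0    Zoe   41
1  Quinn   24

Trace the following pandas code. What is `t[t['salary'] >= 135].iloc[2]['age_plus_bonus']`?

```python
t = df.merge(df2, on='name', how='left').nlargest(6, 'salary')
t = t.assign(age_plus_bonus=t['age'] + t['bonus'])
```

48.0

merge on 'name' (how='left') → 7 rows:
    name  salary  bonus level   age
0   Omar      69     43    L4   NaN
1    Zoe     135      7    L7  41.0
2    Zoe      94     45    L4  41.0
3   Dana     178     16    L7   NaN
4  Quinn     108     26    L4  24.0
5  Quinn     147      7    L7  24.0
6   Dana     103     23    L3   NaN
take 6 rows with largest salary:
    name  salary  bonus level   age
3   Dana     178     16    L7   NaN
5  Quinn     147      7    L7  24.0
1    Zoe     135      7    L7  41.0
4  Quinn     108     26    L4  24.0
6   Dana     103     23    L3   NaN
2    Zoe      94     45    L4  41.0
add column age_plus_bonus = t['age'] + t['bonus']:
    name  salary  bonus level   age  age_plus_bonus
3   Dana     178     16    L7   NaN             NaN
5  Quinn     147      7    L7  24.0            31.0
1    Zoe     135      7    L7  41.0            48.0
4  Quinn     108     26    L4  24.0            50.0
6   Dana     103     23    L3   NaN             NaN
2    Zoe      94     45    L4  41.0            86.0
filter rows where salary >= 135:
    name  salary  bonus level   age  age_plus_bonus
3   Dana     178     16    L7   NaN             NaN
5  Quinn     147      7    L7  24.0            31.0
1    Zoe     135      7    L7  41.0            48.0
Reading off the value at position 2, column 'age_plus_bonus', we get 48.0.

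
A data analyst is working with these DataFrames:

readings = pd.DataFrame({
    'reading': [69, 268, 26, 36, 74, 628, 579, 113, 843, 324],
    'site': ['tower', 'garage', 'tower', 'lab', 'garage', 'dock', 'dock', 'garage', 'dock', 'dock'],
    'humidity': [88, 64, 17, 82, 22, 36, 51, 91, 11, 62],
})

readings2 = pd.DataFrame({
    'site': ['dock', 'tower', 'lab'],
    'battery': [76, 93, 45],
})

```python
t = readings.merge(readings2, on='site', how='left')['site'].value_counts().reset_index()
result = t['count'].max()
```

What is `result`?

merge on 'site' (how='left') → 10 rows:
   reading    site  humidity  battery
0       69   tower        88     93.0
1      268  garage        64      NaN
2       26   tower        17     93.0
3       36     lab        82     45.0
4       74  garage        22      NaN
5      628    dock        36     76.0
6      579    dock        51     76.0
7      113  garage        91      NaN
8      843    dock        11     76.0
9      324    dock        62     76.0
value_counts of site:
site
dock      4
garage    3
tower     2
lab       1
Name: count, dtype: int64
reset_index():
     site  count
0    dock      4
1  garage      3
2   tower      2
3     lab      1
Hence 4.

4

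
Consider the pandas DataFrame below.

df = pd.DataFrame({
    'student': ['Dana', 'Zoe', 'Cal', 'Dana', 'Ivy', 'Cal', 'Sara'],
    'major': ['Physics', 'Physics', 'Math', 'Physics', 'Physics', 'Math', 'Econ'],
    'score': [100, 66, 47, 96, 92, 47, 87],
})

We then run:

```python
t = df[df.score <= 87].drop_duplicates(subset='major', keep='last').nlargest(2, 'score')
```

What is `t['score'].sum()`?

filter rows where score <= 87:
  student    major  score
1     Zoe  Physics     66
2     Cal     Math     47
5     Cal     Math     47
6    Sara     Econ     87
drop duplicate major (keep=last):
  student    major  score
1     Zoe  Physics     66
5     Cal     Math     47
6    Sara     Econ     87
take 2 rows with largest score:
  student    major  score
6    Sara     Econ     87
1     Zoe  Physics     66
The sum of column 'score' is 153.

153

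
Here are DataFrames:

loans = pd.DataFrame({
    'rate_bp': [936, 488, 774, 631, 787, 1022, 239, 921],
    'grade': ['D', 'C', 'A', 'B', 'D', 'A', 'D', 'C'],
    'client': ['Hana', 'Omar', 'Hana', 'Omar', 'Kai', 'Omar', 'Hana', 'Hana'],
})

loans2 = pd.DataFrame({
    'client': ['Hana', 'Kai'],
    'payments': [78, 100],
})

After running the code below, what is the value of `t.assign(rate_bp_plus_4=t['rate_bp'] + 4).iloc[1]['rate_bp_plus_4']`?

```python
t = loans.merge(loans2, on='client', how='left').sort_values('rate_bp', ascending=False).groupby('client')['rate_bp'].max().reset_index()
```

791

merge on 'client' (how='left') → 8 rows:
   rate_bp grade client  payments
0      936     D   Hana      78.0
1      488     C   Omar       NaN
2      774     A   Hana      78.0
3      631     B   Omar       NaN
4      787     D    Kai     100.0
5     1022     A   Omar       NaN
6      239     D   Hana      78.0
7      921     C   Hana      78.0
sort by rate_bp descending:
   rate_bp grade client  payments
5     1022     A   Omar       NaN
0      936     D   Hana      78.0
7      921     C   Hana      78.0
4      787     D    Kai     100.0
2      774     A   Hana      78.0
3      631     B   Omar       NaN
1      488     C   Omar       NaN
6      239     D   Hana      78.0
group by client, max of rate_bp:
client
Hana     936
Kai      787
Omar    1022
Name: rate_bp, dtype: int64
reset_index():
  client  rate_bp
0   Hana      936
1    Kai      787
2   Omar     1022
add column rate_bp_plus_4 = t['rate_bp'] + 4:
  client  rate_bp  rate_bp_plus_4
0   Hana      936             940
1    Kai      787             791
2   Omar     1022            1026
value at position 1, column 'rate_bp_plus_4' → 791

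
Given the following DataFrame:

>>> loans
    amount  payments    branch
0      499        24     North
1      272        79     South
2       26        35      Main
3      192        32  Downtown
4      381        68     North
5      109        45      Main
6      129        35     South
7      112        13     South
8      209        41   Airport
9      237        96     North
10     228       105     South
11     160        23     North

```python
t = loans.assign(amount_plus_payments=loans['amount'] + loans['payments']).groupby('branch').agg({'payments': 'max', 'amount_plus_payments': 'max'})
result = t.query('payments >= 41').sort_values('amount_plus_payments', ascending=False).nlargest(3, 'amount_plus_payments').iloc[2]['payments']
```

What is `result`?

41

add column amount_plus_payments = loans['amount'] + loans['payments']:
    amount  payments    branch  amount_plus_payments
0      499        24     North                   523
1      272        79     South                   351
2       26        35      Main                    61
3      192        32  Downtown                   224
4      381        68     North                   449
5      109        45      Main                   154
6      129        35     South                   164
7      112        13     South                   125
8      209        41   Airport                   250
9      237        96     North                   333
10     228       105     South                   333
11     160        23     North                   183
group by branch: max(payments), max(amount_plus_payments):
          payments  amount_plus_payments
branch                                  
Airport         41                   250
Downtown        32                   224
Main            45                   154
North           96                   523
South          105                   351
filter rows where payments >= 41:
         payments  amount_plus_payments
branch                                 
Airport        41                   250
Main           45                   154
North          96                   523
South         105                   351
sort by amount_plus_payments descending:
         payments  amount_plus_payments
branch                                 
North          96                   523
South         105                   351
Airport        41                   250
Main           45                   154
take 3 rows with largest amount_plus_payments:
         payments  amount_plus_payments
branch                                 
North          96                   523
South         105                   351
Airport        41                   250
Then the value at position 2, column 'payments': 41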